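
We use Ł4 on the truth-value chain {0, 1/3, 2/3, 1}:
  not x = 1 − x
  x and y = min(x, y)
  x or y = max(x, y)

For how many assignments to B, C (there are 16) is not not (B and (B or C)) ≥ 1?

B = 0, C = 0 ↦ 0  <
B = 0, C = 1/3 ↦ 0  <
B = 0, C = 2/3 ↦ 0  <
B = 0, C = 1 ↦ 0  <
B = 1/3, C = 0 ↦ 1/3  <
B = 1/3, C = 1/3 ↦ 1/3  <
B = 1/3, C = 2/3 ↦ 1/3  <
B = 1/3, C = 1 ↦ 1/3  <
B = 2/3, C = 0 ↦ 2/3  <
B = 2/3, C = 1/3 ↦ 2/3  <
B = 2/3, C = 2/3 ↦ 2/3  <
B = 2/3, C = 1 ↦ 2/3  <
B = 1, C = 0 ↦ 1  ≥
B = 1, C = 1/3 ↦ 1  ≥
B = 1, C = 2/3 ↦ 1  ≥
B = 1, C = 1 ↦ 1  ≥
So 4 of the 16 assignments meet the threshold.

4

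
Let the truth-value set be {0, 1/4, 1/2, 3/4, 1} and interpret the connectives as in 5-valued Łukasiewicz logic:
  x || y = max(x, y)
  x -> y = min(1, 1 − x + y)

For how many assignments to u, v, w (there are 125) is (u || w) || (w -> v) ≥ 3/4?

value 1: 101 assignments (counts)
value 3/4: 21 assignments (counts)
value 1/2: 3 assignments
So 122 of the 125 assignments meet the threshold.

122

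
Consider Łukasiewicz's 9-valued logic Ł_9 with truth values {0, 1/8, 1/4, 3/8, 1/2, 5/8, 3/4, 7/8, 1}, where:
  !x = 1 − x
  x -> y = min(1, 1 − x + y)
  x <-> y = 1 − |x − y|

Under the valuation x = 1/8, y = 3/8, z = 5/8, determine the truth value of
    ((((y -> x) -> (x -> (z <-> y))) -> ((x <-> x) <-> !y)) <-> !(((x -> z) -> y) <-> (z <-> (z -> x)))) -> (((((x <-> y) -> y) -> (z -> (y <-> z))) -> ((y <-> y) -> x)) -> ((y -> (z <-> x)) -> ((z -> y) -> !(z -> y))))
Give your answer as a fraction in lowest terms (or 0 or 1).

1

y -> x = 3/8 -> 1/8 = 3/4
z <-> y = 5/8 <-> 3/8 = 3/4
x -> (z <-> y) = 1/8 -> 3/4 = 1
(y -> x) -> (x -> (z <-> y)) = 3/4 -> 1 = 1
x <-> x = 1/8 <-> 1/8 = 1
!y = !3/8 = 5/8
(x <-> x) <-> !y = 1 <-> 5/8 = 5/8
((y -> x) -> (x -> (z <-> y))) -> ((x <-> x) <-> !y) = 1 -> 5/8 = 5/8
x -> z = 1/8 -> 5/8 = 1
(x -> z) -> y = 1 -> 3/8 = 3/8
z -> x = 5/8 -> 1/8 = 1/2
z <-> (z -> x) = 5/8 <-> 1/2 = 7/8
((x -> z) -> y) <-> (z <-> (z -> x)) = 3/8 <-> 7/8 = 1/2
!(((x -> z) -> y) <-> (z <-> (z -> x))) = !1/2 = 1/2
(((y -> x) -> (x -> (z <-> y))) -> ((x <-> x) <-> !y)) <-> !(((x -> z) -> y) <-> (z <-> (z -> x))) = 5/8 <-> 1/2 = 7/8
x <-> y = 1/8 <-> 3/8 = 3/4
(x <-> y) -> y = 3/4 -> 3/8 = 5/8
y <-> z = 3/8 <-> 5/8 = 3/4
z -> (y <-> z) = 5/8 -> 3/4 = 1
((x <-> y) -> y) -> (z -> (y <-> z)) = 5/8 -> 1 = 1
y <-> y = 3/8 <-> 3/8 = 1
(y <-> y) -> x = 1 -> 1/8 = 1/8
(((x <-> y) -> y) -> (z -> (y <-> z))) -> ((y <-> y) -> x) = 1 -> 1/8 = 1/8
z <-> x = 5/8 <-> 1/8 = 1/2
y -> (z <-> x) = 3/8 -> 1/2 = 1
z -> y = 5/8 -> 3/8 = 3/4
z -> y = 5/8 -> 3/8 = 3/4
!(z -> y) = !3/4 = 1/4
(z -> y) -> !(z -> y) = 3/4 -> 1/4 = 1/2
(y -> (z <-> x)) -> ((z -> y) -> !(z -> y)) = 1 -> 1/2 = 1/2
((((x <-> y) -> y) -> (z -> (y <-> z))) -> ((y <-> y) -> x)) -> ((y -> (z <-> x)) -> ((z -> y) -> !(z -> y))) = 1/8 -> 1/2 = 1
((((y -> x) -> (x -> (z <-> y))) -> ((x <-> x) <-> !y)) <-> !(((x -> z) -> y) <-> (z <-> (z -> x)))) -> (((((x <-> y) -> y) -> (z -> (y <-> z))) -> ((y <-> y) -> x)) -> ((y -> (z <-> x)) -> ((z -> y) -> !(z -> y)))) = 7/8 -> 1 = 1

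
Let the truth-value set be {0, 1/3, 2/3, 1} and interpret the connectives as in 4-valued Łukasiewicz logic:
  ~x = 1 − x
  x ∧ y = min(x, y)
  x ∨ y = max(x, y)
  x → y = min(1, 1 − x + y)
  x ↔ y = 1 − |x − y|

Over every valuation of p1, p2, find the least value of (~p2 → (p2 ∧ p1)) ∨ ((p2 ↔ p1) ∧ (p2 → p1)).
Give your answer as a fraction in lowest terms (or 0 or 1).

0

Take p1 = 1, p2 = 0:
~p2 = ~0 = 1
p2 ∧ p1 = 0 ∧ 1 = 0
~p2 → (p2 ∧ p1) = 1 → 0 = 0
p2 ↔ p1 = 0 ↔ 1 = 0
p2 → p1 = 0 → 1 = 1
(p2 ↔ p1) ∧ (p2 → p1) = 0 ∧ 1 = 0
(~p2 → (p2 ∧ p1)) ∨ ((p2 ↔ p1) ∧ (p2 → p1)) = 0 ∨ 0 = 0
No assignment yields a value below 0, so this is the minimum.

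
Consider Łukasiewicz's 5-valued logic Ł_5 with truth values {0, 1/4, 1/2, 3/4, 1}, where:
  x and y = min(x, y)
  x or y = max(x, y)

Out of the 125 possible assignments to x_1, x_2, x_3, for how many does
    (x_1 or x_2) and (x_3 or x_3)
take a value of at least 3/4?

32

value 1: 9 assignments (counts)
value 3/4: 23 assignments (counts)
value 1/2: 31 assignments
value 1/4: 33 assignments
value 0: 29 assignments
So 32 of the 125 assignments meet the threshold.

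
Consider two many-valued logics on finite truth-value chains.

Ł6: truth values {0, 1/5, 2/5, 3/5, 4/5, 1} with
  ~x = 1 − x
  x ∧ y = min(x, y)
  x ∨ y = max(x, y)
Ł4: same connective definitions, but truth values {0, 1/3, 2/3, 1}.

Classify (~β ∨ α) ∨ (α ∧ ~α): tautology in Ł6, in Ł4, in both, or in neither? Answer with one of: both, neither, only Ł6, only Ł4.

In Ł6: at α = 0, β = 1/5 the value is 4/5 — not a tautology.
In Ł4: at α = 0, β = 1/3 the value is 2/3 — not a tautology.

neither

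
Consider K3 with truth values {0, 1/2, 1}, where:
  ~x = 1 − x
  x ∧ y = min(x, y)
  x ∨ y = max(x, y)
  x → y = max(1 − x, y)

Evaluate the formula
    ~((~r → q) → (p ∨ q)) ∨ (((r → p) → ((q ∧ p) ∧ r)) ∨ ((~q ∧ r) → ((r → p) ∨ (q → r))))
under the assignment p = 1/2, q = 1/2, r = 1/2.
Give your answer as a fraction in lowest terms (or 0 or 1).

~r = ~1/2 = 1/2
~r → q = 1/2 → 1/2 = 1/2
p ∨ q = 1/2 ∨ 1/2 = 1/2
(~r → q) → (p ∨ q) = 1/2 → 1/2 = 1/2
~((~r → q) → (p ∨ q)) = ~1/2 = 1/2
r → p = 1/2 → 1/2 = 1/2
q ∧ p = 1/2 ∧ 1/2 = 1/2
(q ∧ p) ∧ r = 1/2 ∧ 1/2 = 1/2
(r → p) → ((q ∧ p) ∧ r) = 1/2 → 1/2 = 1/2
~q = ~1/2 = 1/2
~q ∧ r = 1/2 ∧ 1/2 = 1/2
r → p = 1/2 → 1/2 = 1/2
q → r = 1/2 → 1/2 = 1/2
(r → p) ∨ (q → r) = 1/2 ∨ 1/2 = 1/2
(~q ∧ r) → ((r → p) ∨ (q → r)) = 1/2 → 1/2 = 1/2
((r → p) → ((q ∧ p) ∧ r)) ∨ ((~q ∧ r) → ((r → p) ∨ (q → r))) = 1/2 ∨ 1/2 = 1/2
~((~r → q) → (p ∨ q)) ∨ (((r → p) → ((q ∧ p) ∧ r)) ∨ ((~q ∧ r) → ((r → p) ∨ (q → r)))) = 1/2 ∨ 1/2 = 1/2

1/2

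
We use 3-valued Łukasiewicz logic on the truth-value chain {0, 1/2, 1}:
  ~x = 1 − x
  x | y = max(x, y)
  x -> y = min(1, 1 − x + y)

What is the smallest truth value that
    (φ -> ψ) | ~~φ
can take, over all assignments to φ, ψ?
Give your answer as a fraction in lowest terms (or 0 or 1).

Take φ = 1/2, ψ = 0:
φ -> ψ = 1/2 -> 0 = 1/2
~φ = ~1/2 = 1/2
~~φ = ~1/2 = 1/2
(φ -> ψ) | ~~φ = 1/2 | 1/2 = 1/2
No assignment yields a value below 1/2, so this is the minimum.

1/2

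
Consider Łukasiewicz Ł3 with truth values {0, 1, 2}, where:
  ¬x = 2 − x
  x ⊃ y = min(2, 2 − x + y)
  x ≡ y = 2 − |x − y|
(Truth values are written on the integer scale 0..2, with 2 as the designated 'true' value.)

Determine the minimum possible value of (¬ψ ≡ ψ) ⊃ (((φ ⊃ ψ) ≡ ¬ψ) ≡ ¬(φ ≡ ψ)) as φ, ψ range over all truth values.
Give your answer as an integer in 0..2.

Take φ = 1, ψ = 1:
¬ψ = ¬1 = 1
¬ψ ≡ ψ = 1 ≡ 1 = 2
φ ⊃ ψ = 1 ⊃ 1 = 2
¬ψ = ¬1 = 1
(φ ⊃ ψ) ≡ ¬ψ = 2 ≡ 1 = 1
φ ≡ ψ = 1 ≡ 1 = 2
¬(φ ≡ ψ) = ¬2 = 0
((φ ⊃ ψ) ≡ ¬ψ) ≡ ¬(φ ≡ ψ) = 1 ≡ 0 = 1
(¬ψ ≡ ψ) ⊃ (((φ ⊃ ψ) ≡ ¬ψ) ≡ ¬(φ ≡ ψ)) = 2 ⊃ 1 = 1
No assignment yields a value below 1, so this is the minimum.

1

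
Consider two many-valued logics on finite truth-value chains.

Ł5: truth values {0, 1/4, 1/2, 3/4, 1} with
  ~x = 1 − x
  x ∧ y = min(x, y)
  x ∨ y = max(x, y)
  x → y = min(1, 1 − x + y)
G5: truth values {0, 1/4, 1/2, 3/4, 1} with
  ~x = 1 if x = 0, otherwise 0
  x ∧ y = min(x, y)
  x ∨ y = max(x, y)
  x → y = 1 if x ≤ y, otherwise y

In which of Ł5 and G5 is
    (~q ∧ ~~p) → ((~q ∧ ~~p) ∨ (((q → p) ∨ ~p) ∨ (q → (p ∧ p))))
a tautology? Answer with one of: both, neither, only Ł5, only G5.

both

In Ł5: every assignment gives 1 — tautology.
In G5: every assignment gives 1 — tautology.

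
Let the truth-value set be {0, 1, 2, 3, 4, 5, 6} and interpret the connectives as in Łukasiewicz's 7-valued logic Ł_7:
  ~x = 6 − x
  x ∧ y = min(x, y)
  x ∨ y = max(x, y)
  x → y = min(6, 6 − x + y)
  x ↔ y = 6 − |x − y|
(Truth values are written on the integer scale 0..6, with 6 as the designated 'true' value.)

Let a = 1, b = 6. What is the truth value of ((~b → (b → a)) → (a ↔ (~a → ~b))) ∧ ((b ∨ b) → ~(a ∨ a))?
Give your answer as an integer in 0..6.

5

~b = ~6 = 0
b → a = 6 → 1 = 1
~b → (b → a) = 0 → 1 = 6
~a = ~1 = 5
~b = ~6 = 0
~a → ~b = 5 → 0 = 1
a ↔ (~a → ~b) = 1 ↔ 1 = 6
(~b → (b → a)) → (a ↔ (~a → ~b)) = 6 → 6 = 6
b ∨ b = 6 ∨ 6 = 6
a ∨ a = 1 ∨ 1 = 1
~(a ∨ a) = ~1 = 5
(b ∨ b) → ~(a ∨ a) = 6 → 5 = 5
((~b → (b → a)) → (a ↔ (~a → ~b))) ∧ ((b ∨ b) → ~(a ∨ a)) = 6 ∧ 5 = 5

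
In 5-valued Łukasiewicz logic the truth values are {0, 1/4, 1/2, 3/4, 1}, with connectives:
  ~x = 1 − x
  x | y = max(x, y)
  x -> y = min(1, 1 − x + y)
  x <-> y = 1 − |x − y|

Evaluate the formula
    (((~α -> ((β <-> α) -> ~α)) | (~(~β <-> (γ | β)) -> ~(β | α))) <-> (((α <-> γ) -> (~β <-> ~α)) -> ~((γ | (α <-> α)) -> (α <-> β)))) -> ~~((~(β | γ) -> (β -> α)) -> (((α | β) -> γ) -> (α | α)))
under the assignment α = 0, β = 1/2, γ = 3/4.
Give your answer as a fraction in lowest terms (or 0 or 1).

1/2

~α = ~0 = 1
β <-> α = 1/2 <-> 0 = 1/2
~α = ~0 = 1
(β <-> α) -> ~α = 1/2 -> 1 = 1
~α -> ((β <-> α) -> ~α) = 1 -> 1 = 1
~β = ~1/2 = 1/2
γ | β = 3/4 | 1/2 = 3/4
~β <-> (γ | β) = 1/2 <-> 3/4 = 3/4
~(~β <-> (γ | β)) = ~3/4 = 1/4
β | α = 1/2 | 0 = 1/2
~(β | α) = ~1/2 = 1/2
~(~β <-> (γ | β)) -> ~(β | α) = 1/4 -> 1/2 = 1
(~α -> ((β <-> α) -> ~α)) | (~(~β <-> (γ | β)) -> ~(β | α)) = 1 | 1 = 1
α <-> γ = 0 <-> 3/4 = 1/4
~β = ~1/2 = 1/2
~α = ~0 = 1
~β <-> ~α = 1/2 <-> 1 = 1/2
(α <-> γ) -> (~β <-> ~α) = 1/4 -> 1/2 = 1
α <-> α = 0 <-> 0 = 1
γ | (α <-> α) = 3/4 | 1 = 1
α <-> β = 0 <-> 1/2 = 1/2
(γ | (α <-> α)) -> (α <-> β) = 1 -> 1/2 = 1/2
~((γ | (α <-> α)) -> (α <-> β)) = ~1/2 = 1/2
((α <-> γ) -> (~β <-> ~α)) -> ~((γ | (α <-> α)) -> (α <-> β)) = 1 -> 1/2 = 1/2
((~α -> ((β <-> α) -> ~α)) | (~(~β <-> (γ | β)) -> ~(β | α))) <-> (((α <-> γ) -> (~β <-> ~α)) -> ~((γ | (α <-> α)) -> (α <-> β))) = 1 <-> 1/2 = 1/2
β | γ = 1/2 | 3/4 = 3/4
~(β | γ) = ~3/4 = 1/4
β -> α = 1/2 -> 0 = 1/2
~(β | γ) -> (β -> α) = 1/4 -> 1/2 = 1
α | β = 0 | 1/2 = 1/2
(α | β) -> γ = 1/2 -> 3/4 = 1
α | α = 0 | 0 = 0
((α | β) -> γ) -> (α | α) = 1 -> 0 = 0
(~(β | γ) -> (β -> α)) -> (((α | β) -> γ) -> (α | α)) = 1 -> 0 = 0
~((~(β | γ) -> (β -> α)) -> (((α | β) -> γ) -> (α | α))) = ~0 = 1
~~((~(β | γ) -> (β -> α)) -> (((α | β) -> γ) -> (α | α))) = ~1 = 0
(((~α -> ((β <-> α) -> ~α)) | (~(~β <-> (γ | β)) -> ~(β | α))) <-> (((α <-> γ) -> (~β <-> ~α)) -> ~((γ | (α <-> α)) -> (α <-> β)))) -> ~~((~(β | γ) -> (β -> α)) -> (((α | β) -> γ) -> (α | α))) = 1/2 -> 0 = 1/2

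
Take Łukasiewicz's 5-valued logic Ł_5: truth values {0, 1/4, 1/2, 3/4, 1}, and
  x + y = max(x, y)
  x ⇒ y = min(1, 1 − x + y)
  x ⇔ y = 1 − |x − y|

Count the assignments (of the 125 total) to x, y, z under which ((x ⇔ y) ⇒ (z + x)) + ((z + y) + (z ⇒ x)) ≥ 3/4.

124

value 1: 114 assignments (counts)
value 3/4: 10 assignments (counts)
value 1/2: 1 assignment
So 124 of the 125 assignments meet the threshold.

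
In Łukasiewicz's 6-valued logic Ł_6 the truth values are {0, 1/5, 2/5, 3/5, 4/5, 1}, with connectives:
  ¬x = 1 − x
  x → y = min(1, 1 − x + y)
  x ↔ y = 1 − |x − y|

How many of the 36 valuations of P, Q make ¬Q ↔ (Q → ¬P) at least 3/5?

27

value 1: 11 assignments (counts)
value 4/5: 9 assignments (counts)
value 3/5: 7 assignments (counts)
value 2/5: 5 assignments
value 1/5: 3 assignments
value 0: 1 assignment
So 27 of the 36 assignments meet the threshold.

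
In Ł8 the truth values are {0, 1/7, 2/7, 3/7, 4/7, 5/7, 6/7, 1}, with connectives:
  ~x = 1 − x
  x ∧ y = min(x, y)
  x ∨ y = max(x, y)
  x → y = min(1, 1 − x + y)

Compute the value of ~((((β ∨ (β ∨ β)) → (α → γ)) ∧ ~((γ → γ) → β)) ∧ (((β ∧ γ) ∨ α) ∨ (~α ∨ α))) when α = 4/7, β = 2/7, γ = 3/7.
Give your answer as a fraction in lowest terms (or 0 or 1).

β ∨ β = 2/7 ∨ 2/7 = 2/7
β ∨ (β ∨ β) = 2/7 ∨ 2/7 = 2/7
α → γ = 4/7 → 3/7 = 6/7
(β ∨ (β ∨ β)) → (α → γ) = 2/7 → 6/7 = 1
γ → γ = 3/7 → 3/7 = 1
(γ → γ) → β = 1 → 2/7 = 2/7
~((γ → γ) → β) = ~2/7 = 5/7
((β ∨ (β ∨ β)) → (α → γ)) ∧ ~((γ → γ) → β) = 1 ∧ 5/7 = 5/7
β ∧ γ = 2/7 ∧ 3/7 = 2/7
(β ∧ γ) ∨ α = 2/7 ∨ 4/7 = 4/7
~α = ~4/7 = 3/7
~α ∨ α = 3/7 ∨ 4/7 = 4/7
((β ∧ γ) ∨ α) ∨ (~α ∨ α) = 4/7 ∨ 4/7 = 4/7
(((β ∨ (β ∨ β)) → (α → γ)) ∧ ~((γ → γ) → β)) ∧ (((β ∧ γ) ∨ α) ∨ (~α ∨ α)) = 5/7 ∧ 4/7 = 4/7
~((((β ∨ (β ∨ β)) → (α → γ)) ∧ ~((γ → γ) → β)) ∧ (((β ∧ γ) ∨ α) ∨ (~α ∨ α))) = ~4/7 = 3/7

3/7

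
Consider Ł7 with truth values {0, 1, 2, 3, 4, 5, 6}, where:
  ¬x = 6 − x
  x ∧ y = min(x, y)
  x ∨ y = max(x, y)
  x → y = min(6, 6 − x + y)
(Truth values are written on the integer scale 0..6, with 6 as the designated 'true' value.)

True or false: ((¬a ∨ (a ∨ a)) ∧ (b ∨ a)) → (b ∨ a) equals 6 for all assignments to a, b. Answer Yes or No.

At a = 5, b = 2, for instance:
¬a = ¬5 = 1
a ∨ a = 5 ∨ 5 = 5
¬a ∨ (a ∨ a) = 1 ∨ 5 = 5
b ∨ a = 2 ∨ 5 = 5
(¬a ∨ (a ∨ a)) ∧ (b ∨ a) = 5 ∧ 5 = 5
((¬a ∨ (a ∨ a)) ∧ (b ∨ a)) → (b ∨ a) = 5 → 5 = 6
and checking the remaining 48 assignments likewise gives ≥ 6 in every case.

Yes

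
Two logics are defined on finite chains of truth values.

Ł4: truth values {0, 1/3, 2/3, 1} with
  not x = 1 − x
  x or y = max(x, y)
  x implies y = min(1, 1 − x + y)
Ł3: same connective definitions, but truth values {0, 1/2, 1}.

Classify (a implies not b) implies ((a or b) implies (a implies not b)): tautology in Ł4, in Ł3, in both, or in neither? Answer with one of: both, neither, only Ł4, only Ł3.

In Ł4: every assignment gives 1 — tautology.
In Ł3: every assignment gives 1 — tautology.

both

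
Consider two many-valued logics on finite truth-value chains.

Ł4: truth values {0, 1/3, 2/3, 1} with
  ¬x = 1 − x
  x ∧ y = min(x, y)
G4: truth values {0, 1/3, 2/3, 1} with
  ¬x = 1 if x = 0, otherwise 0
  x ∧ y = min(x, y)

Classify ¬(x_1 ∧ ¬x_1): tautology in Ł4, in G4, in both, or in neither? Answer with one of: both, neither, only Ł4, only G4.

In Ł4: at x_1 = 1/3 the value is 2/3 — not a tautology.
In G4: every assignment gives 1 — tautology.

only G4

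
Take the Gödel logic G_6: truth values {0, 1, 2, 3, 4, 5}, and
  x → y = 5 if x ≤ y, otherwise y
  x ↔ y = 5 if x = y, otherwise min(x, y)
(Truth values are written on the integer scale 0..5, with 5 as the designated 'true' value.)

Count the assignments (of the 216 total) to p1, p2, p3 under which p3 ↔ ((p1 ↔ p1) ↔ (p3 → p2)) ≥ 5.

6

value 5: 6 assignments (counts)
value 4: 18 assignments
value 3: 30 assignments
value 2: 42 assignments
value 1: 54 assignments
value 0: 66 assignments
So 6 of the 216 assignments meet the threshold.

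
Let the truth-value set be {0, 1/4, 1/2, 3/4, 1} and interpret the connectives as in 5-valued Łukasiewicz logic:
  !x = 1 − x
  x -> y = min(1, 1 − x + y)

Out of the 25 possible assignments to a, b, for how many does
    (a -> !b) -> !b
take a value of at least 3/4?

16

value 1: 9 assignments (counts)
value 3/4: 7 assignments (counts)
value 1/2: 5 assignments
value 1/4: 3 assignments
value 0: 1 assignment
So 16 of the 25 assignments meet the threshold.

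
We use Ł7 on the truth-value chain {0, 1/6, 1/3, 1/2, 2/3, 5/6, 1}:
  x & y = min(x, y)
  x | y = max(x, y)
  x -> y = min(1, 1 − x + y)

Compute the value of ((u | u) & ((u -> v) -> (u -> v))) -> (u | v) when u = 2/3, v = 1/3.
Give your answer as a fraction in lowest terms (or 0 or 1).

u | u = 2/3 | 2/3 = 2/3
u -> v = 2/3 -> 1/3 = 2/3
u -> v = 2/3 -> 1/3 = 2/3
(u -> v) -> (u -> v) = 2/3 -> 2/3 = 1
(u | u) & ((u -> v) -> (u -> v)) = 2/3 & 1 = 2/3
u | v = 2/3 | 1/3 = 2/3
((u | u) & ((u -> v) -> (u -> v))) -> (u | v) = 2/3 -> 2/3 = 1

1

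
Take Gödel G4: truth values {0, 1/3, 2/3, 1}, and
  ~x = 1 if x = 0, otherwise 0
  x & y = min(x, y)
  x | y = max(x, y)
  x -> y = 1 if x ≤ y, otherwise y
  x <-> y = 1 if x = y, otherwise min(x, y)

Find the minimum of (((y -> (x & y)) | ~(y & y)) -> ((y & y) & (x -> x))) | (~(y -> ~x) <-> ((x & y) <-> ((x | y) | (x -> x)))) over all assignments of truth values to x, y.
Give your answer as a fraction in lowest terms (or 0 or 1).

1/3

Take x = 1/3, y = 1/3:
x & y = 1/3 & 1/3 = 1/3
y -> (x & y) = 1/3 -> 1/3 = 1
y & y = 1/3 & 1/3 = 1/3
~(y & y) = ~1/3 = 0
(y -> (x & y)) | ~(y & y) = 1 | 0 = 1
y & y = 1/3 & 1/3 = 1/3
x -> x = 1/3 -> 1/3 = 1
(y & y) & (x -> x) = 1/3 & 1 = 1/3
((y -> (x & y)) | ~(y & y)) -> ((y & y) & (x -> x)) = 1 -> 1/3 = 1/3
~x = ~1/3 = 0
y -> ~x = 1/3 -> 0 = 0
~(y -> ~x) = ~0 = 1
x & y = 1/3 & 1/3 = 1/3
x | y = 1/3 | 1/3 = 1/3
x -> x = 1/3 -> 1/3 = 1
(x | y) | (x -> x) = 1/3 | 1 = 1
(x & y) <-> ((x | y) | (x -> x)) = 1/3 <-> 1 = 1/3
~(y -> ~x) <-> ((x & y) <-> ((x | y) | (x -> x))) = 1 <-> 1/3 = 1/3
(((y -> (x & y)) | ~(y & y)) -> ((y & y) & (x -> x))) | (~(y -> ~x) <-> ((x & y) <-> ((x | y) | (x -> x)))) = 1/3 | 1/3 = 1/3
No assignment yields a value below 1/3, so this is the minimum.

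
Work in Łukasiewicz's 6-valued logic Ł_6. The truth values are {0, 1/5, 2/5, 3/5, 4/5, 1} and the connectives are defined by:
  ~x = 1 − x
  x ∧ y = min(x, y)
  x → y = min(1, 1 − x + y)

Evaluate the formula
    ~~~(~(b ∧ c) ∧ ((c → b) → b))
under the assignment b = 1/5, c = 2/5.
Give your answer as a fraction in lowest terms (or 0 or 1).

3/5

b ∧ c = 1/5 ∧ 2/5 = 1/5
~(b ∧ c) = ~1/5 = 4/5
c → b = 2/5 → 1/5 = 4/5
(c → b) → b = 4/5 → 1/5 = 2/5
~(b ∧ c) ∧ ((c → b) → b) = 4/5 ∧ 2/5 = 2/5
~(~(b ∧ c) ∧ ((c → b) → b)) = ~2/5 = 3/5
~~(~(b ∧ c) ∧ ((c → b) → b)) = ~3/5 = 2/5
~~~(~(b ∧ c) ∧ ((c → b) → b)) = ~2/5 = 3/5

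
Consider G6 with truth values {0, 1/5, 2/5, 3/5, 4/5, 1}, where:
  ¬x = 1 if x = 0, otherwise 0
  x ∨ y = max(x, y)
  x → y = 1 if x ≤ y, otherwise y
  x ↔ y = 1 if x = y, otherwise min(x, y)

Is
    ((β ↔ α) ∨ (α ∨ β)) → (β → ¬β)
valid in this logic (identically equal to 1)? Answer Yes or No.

Counterexample: take α = 0, β = 1/5.
β ↔ α = 1/5 ↔ 0 = 0
α ∨ β = 0 ∨ 1/5 = 1/5
(β ↔ α) ∨ (α ∨ β) = 0 ∨ 1/5 = 1/5
¬β = ¬1/5 = 0
β → ¬β = 1/5 → 0 = 0
((β ↔ α) ∨ (α ∨ β)) → (β → ¬β) = 1/5 → 0 = 0
This gives 0 ≠ 1.

No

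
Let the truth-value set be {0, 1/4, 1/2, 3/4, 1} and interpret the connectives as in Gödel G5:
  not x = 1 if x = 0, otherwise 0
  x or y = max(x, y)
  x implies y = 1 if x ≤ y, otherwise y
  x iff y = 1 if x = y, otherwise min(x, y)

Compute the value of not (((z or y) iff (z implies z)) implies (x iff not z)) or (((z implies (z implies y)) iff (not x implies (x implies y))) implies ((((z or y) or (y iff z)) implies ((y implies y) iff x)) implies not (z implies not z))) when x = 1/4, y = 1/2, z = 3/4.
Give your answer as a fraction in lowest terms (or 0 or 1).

z or y = 3/4 or 1/2 = 3/4
z implies z = 3/4 implies 3/4 = 1
(z or y) iff (z implies z) = 3/4 iff 1 = 3/4
not z = not 3/4 = 0
x iff not z = 1/4 iff 0 = 0
((z or y) iff (z implies z)) implies (x iff not z) = 3/4 implies 0 = 0
not (((z or y) iff (z implies z)) implies (x iff not z)) = not 0 = 1
z implies y = 3/4 implies 1/2 = 1/2
z implies (z implies y) = 3/4 implies 1/2 = 1/2
not x = not 1/4 = 0
x implies y = 1/4 implies 1/2 = 1
not x implies (x implies y) = 0 implies 1 = 1
(z implies (z implies y)) iff (not x implies (x implies y)) = 1/2 iff 1 = 1/2
z or y = 3/4 or 1/2 = 3/4
y iff z = 1/2 iff 3/4 = 1/2
(z or y) or (y iff z) = 3/4 or 1/2 = 3/4
y implies y = 1/2 implies 1/2 = 1
(y implies y) iff x = 1 iff 1/4 = 1/4
((z or y) or (y iff z)) implies ((y implies y) iff x) = 3/4 implies 1/4 = 1/4
not z = not 3/4 = 0
z implies not z = 3/4 implies 0 = 0
not (z implies not z) = not 0 = 1
(((z or y) or (y iff z)) implies ((y implies y) iff x)) implies not (z implies not z) = 1/4 implies 1 = 1
((z implies (z implies y)) iff (not x implies (x implies y))) implies ((((z or y) or (y iff z)) implies ((y implies y) iff x)) implies not (z implies not z)) = 1/2 implies 1 = 1
not (((z or y) iff (z implies z)) implies (x iff not z)) or (((z implies (z implies y)) iff (not x implies (x implies y))) implies ((((z or y) or (y iff z)) implies ((y implies y) iff x)) implies not (z implies not z))) = 1 or 1 = 1

1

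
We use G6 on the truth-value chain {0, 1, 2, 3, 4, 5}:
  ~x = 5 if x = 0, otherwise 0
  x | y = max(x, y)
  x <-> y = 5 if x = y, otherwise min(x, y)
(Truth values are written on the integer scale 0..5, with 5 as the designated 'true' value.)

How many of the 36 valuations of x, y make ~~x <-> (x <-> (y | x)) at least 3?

value 5: 25 assignments (counts)
value 4: 1 assignment (counts)
value 3: 2 assignments (counts)
value 2: 3 assignments
value 1: 4 assignments
value 0: 1 assignment
So 28 of the 36 assignments meet the threshold.

28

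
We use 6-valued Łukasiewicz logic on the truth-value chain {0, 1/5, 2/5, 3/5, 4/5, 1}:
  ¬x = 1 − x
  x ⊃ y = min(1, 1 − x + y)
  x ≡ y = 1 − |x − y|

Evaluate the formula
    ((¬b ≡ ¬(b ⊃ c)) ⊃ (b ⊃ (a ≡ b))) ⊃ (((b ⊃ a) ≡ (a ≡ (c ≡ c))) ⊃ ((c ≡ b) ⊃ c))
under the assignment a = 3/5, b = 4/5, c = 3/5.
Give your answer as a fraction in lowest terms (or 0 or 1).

1

¬b = ¬4/5 = 1/5
b ⊃ c = 4/5 ⊃ 3/5 = 4/5
¬(b ⊃ c) = ¬4/5 = 1/5
¬b ≡ ¬(b ⊃ c) = 1/5 ≡ 1/5 = 1
a ≡ b = 3/5 ≡ 4/5 = 4/5
b ⊃ (a ≡ b) = 4/5 ⊃ 4/5 = 1
(¬b ≡ ¬(b ⊃ c)) ⊃ (b ⊃ (a ≡ b)) = 1 ⊃ 1 = 1
b ⊃ a = 4/5 ⊃ 3/5 = 4/5
c ≡ c = 3/5 ≡ 3/5 = 1
a ≡ (c ≡ c) = 3/5 ≡ 1 = 3/5
(b ⊃ a) ≡ (a ≡ (c ≡ c)) = 4/5 ≡ 3/5 = 4/5
c ≡ b = 3/5 ≡ 4/5 = 4/5
(c ≡ b) ⊃ c = 4/5 ⊃ 3/5 = 4/5
((b ⊃ a) ≡ (a ≡ (c ≡ c))) ⊃ ((c ≡ b) ⊃ c) = 4/5 ⊃ 4/5 = 1
((¬b ≡ ¬(b ⊃ c)) ⊃ (b ⊃ (a ≡ b))) ⊃ (((b ⊃ a) ≡ (a ≡ (c ≡ c))) ⊃ ((c ≡ b) ⊃ c)) = 1 ⊃ 1 = 1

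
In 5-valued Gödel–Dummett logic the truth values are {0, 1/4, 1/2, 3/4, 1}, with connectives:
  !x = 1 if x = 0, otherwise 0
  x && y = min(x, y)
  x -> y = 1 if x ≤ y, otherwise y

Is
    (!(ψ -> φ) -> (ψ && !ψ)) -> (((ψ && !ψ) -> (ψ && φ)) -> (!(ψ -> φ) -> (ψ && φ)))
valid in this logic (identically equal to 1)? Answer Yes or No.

Yes

At φ = 3/4, ψ = 1/2, for instance:
ψ -> φ = 1/2 -> 3/4 = 1
!(ψ -> φ) = !1 = 0
!ψ = !1/2 = 0
ψ && !ψ = 1/2 && 0 = 0
!(ψ -> φ) -> (ψ && !ψ) = 0 -> 0 = 1
ψ && φ = 1/2 && 3/4 = 1/2
(ψ && !ψ) -> (ψ && φ) = 0 -> 1/2 = 1
!(ψ -> φ) -> (ψ && φ) = 0 -> 1/2 = 1
((ψ && !ψ) -> (ψ && φ)) -> (!(ψ -> φ) -> (ψ && φ)) = 1 -> 1 = 1
(!(ψ -> φ) -> (ψ && !ψ)) -> (((ψ && !ψ) -> (ψ && φ)) -> (!(ψ -> φ) -> (ψ && φ))) = 1 -> 1 = 1
and checking the remaining 24 assignments likewise gives ≥ 1 in every case.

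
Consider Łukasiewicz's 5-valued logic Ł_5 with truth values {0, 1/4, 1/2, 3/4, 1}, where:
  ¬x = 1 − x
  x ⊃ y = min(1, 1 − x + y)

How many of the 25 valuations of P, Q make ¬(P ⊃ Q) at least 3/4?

3

value 1: 1 assignment (counts)
value 3/4: 2 assignments (counts)
value 1/2: 3 assignments
value 1/4: 4 assignments
value 0: 15 assignments
So 3 of the 25 assignments meet the threshold.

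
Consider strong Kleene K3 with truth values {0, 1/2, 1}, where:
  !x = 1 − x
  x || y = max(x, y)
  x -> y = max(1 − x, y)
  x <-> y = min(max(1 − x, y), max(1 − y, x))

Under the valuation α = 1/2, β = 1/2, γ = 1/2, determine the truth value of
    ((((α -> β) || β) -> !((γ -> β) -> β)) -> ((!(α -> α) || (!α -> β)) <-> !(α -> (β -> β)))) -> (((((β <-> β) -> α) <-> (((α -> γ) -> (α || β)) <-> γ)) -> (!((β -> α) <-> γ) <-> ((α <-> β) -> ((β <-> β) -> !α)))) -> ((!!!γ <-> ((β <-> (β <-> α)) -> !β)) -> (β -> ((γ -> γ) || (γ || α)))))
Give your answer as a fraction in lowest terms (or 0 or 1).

1/2

α -> β = 1/2 -> 1/2 = 1/2
(α -> β) || β = 1/2 || 1/2 = 1/2
γ -> β = 1/2 -> 1/2 = 1/2
(γ -> β) -> β = 1/2 -> 1/2 = 1/2
!((γ -> β) -> β) = !1/2 = 1/2
((α -> β) || β) -> !((γ -> β) -> β) = 1/2 -> 1/2 = 1/2
α -> α = 1/2 -> 1/2 = 1/2
!(α -> α) = !1/2 = 1/2
!α = !1/2 = 1/2
!α -> β = 1/2 -> 1/2 = 1/2
!(α -> α) || (!α -> β) = 1/2 || 1/2 = 1/2
β -> β = 1/2 -> 1/2 = 1/2
α -> (β -> β) = 1/2 -> 1/2 = 1/2
!(α -> (β -> β)) = !1/2 = 1/2
(!(α -> α) || (!α -> β)) <-> !(α -> (β -> β)) = 1/2 <-> 1/2 = 1/2
(((α -> β) || β) -> !((γ -> β) -> β)) -> ((!(α -> α) || (!α -> β)) <-> !(α -> (β -> β))) = 1/2 -> 1/2 = 1/2
β <-> β = 1/2 <-> 1/2 = 1/2
(β <-> β) -> α = 1/2 -> 1/2 = 1/2
α -> γ = 1/2 -> 1/2 = 1/2
α || β = 1/2 || 1/2 = 1/2
(α -> γ) -> (α || β) = 1/2 -> 1/2 = 1/2
((α -> γ) -> (α || β)) <-> γ = 1/2 <-> 1/2 = 1/2
((β <-> β) -> α) <-> (((α -> γ) -> (α || β)) <-> γ) = 1/2 <-> 1/2 = 1/2
β -> α = 1/2 -> 1/2 = 1/2
(β -> α) <-> γ = 1/2 <-> 1/2 = 1/2
!((β -> α) <-> γ) = !1/2 = 1/2
α <-> β = 1/2 <-> 1/2 = 1/2
β <-> β = 1/2 <-> 1/2 = 1/2
!α = !1/2 = 1/2
(β <-> β) -> !α = 1/2 -> 1/2 = 1/2
(α <-> β) -> ((β <-> β) -> !α) = 1/2 -> 1/2 = 1/2
!((β -> α) <-> γ) <-> ((α <-> β) -> ((β <-> β) -> !α)) = 1/2 <-> 1/2 = 1/2
(((β <-> β) -> α) <-> (((α -> γ) -> (α || β)) <-> γ)) -> (!((β -> α) <-> γ) <-> ((α <-> β) -> ((β <-> β) -> !α))) = 1/2 -> 1/2 = 1/2
!γ = !1/2 = 1/2
!!γ = !1/2 = 1/2
!!!γ = !1/2 = 1/2
β <-> α = 1/2 <-> 1/2 = 1/2
β <-> (β <-> α) = 1/2 <-> 1/2 = 1/2
!β = !1/2 = 1/2
(β <-> (β <-> α)) -> !β = 1/2 -> 1/2 = 1/2
!!!γ <-> ((β <-> (β <-> α)) -> !β) = 1/2 <-> 1/2 = 1/2
γ -> γ = 1/2 -> 1/2 = 1/2
γ || α = 1/2 || 1/2 = 1/2
(γ -> γ) || (γ || α) = 1/2 || 1/2 = 1/2
β -> ((γ -> γ) || (γ || α)) = 1/2 -> 1/2 = 1/2
(!!!γ <-> ((β <-> (β <-> α)) -> !β)) -> (β -> ((γ -> γ) || (γ || α))) = 1/2 -> 1/2 = 1/2
((((β <-> β) -> α) <-> (((α -> γ) -> (α || β)) <-> γ)) -> (!((β -> α) <-> γ) <-> ((α <-> β) -> ((β <-> β) -> !α)))) -> ((!!!γ <-> ((β <-> (β <-> α)) -> !β)) -> (β -> ((γ -> γ) || (γ || α)))) = 1/2 -> 1/2 = 1/2
((((α -> β) || β) -> !((γ -> β) -> β)) -> ((!(α -> α) || (!α -> β)) <-> !(α -> (β -> β)))) -> (((((β <-> β) -> α) <-> (((α -> γ) -> (α || β)) <-> γ)) -> (!((β -> α) <-> γ) <-> ((α <-> β) -> ((β <-> β) -> !α)))) -> ((!!!γ <-> ((β <-> (β <-> α)) -> !β)) -> (β -> ((γ -> γ) || (γ || α))))) = 1/2 -> 1/2 = 1/2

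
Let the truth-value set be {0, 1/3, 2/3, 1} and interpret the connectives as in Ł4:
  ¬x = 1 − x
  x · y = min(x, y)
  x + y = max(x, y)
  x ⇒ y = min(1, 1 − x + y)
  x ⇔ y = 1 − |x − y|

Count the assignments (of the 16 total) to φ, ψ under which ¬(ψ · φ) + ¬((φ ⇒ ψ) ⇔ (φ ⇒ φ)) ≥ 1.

7

φ = 0, ψ = 0 ↦ 1  ≥
φ = 0, ψ = 1/3 ↦ 1  ≥
φ = 0, ψ = 2/3 ↦ 1  ≥
φ = 0, ψ = 1 ↦ 1  ≥
φ = 1/3, ψ = 0 ↦ 1  ≥
φ = 1/3, ψ = 1/3 ↦ 2/3  <
φ = 1/3, ψ = 2/3 ↦ 2/3  <
φ = 1/3, ψ = 1 ↦ 2/3  <
φ = 2/3, ψ = 0 ↦ 1  ≥
φ = 2/3, ψ = 1/3 ↦ 2/3  <
φ = 2/3, ψ = 2/3 ↦ 1/3  <
φ = 2/3, ψ = 1 ↦ 1/3  <
φ = 1, ψ = 0 ↦ 1  ≥
φ = 1, ψ = 1/3 ↦ 2/3  <
φ = 1, ψ = 2/3 ↦ 1/3  <
φ = 1, ψ = 1 ↦ 0  <
So 7 of the 16 assignments meet the threshold.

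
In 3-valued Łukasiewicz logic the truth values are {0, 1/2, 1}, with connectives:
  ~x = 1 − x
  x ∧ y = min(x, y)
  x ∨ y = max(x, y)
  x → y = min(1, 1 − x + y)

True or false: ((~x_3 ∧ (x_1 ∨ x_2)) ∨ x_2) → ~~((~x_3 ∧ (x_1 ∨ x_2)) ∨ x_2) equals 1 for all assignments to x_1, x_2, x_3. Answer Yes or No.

At x_1 = 0, x_2 = 1/2, x_3 = 1/2, for instance:
~x_3 = ~1/2 = 1/2
x_1 ∨ x_2 = 0 ∨ 1/2 = 1/2
~x_3 ∧ (x_1 ∨ x_2) = 1/2 ∧ 1/2 = 1/2
(~x_3 ∧ (x_1 ∨ x_2)) ∨ x_2 = 1/2 ∨ 1/2 = 1/2
~((~x_3 ∧ (x_1 ∨ x_2)) ∨ x_2) = ~1/2 = 1/2
~~((~x_3 ∧ (x_1 ∨ x_2)) ∨ x_2) = ~1/2 = 1/2
((~x_3 ∧ (x_1 ∨ x_2)) ∨ x_2) → ~~((~x_3 ∧ (x_1 ∨ x_2)) ∨ x_2) = 1/2 → 1/2 = 1
and checking the remaining 26 assignments likewise gives ≥ 1 in every case.

Yes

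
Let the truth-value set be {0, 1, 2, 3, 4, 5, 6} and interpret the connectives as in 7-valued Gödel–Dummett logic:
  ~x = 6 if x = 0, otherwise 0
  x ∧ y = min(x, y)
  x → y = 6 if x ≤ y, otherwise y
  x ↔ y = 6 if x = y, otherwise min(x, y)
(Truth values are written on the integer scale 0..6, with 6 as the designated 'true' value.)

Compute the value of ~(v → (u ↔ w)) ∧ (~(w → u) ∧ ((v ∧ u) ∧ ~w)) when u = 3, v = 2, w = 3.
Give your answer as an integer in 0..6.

0

u ↔ w = 3 ↔ 3 = 6
v → (u ↔ w) = 2 → 6 = 6
~(v → (u ↔ w)) = ~6 = 0
w → u = 3 → 3 = 6
~(w → u) = ~6 = 0
v ∧ u = 2 ∧ 3 = 2
~w = ~3 = 0
(v ∧ u) ∧ ~w = 2 ∧ 0 = 0
~(w → u) ∧ ((v ∧ u) ∧ ~w) = 0 ∧ 0 = 0
~(v → (u ↔ w)) ∧ (~(w → u) ∧ ((v ∧ u) ∧ ~w)) = 0 ∧ 0 = 0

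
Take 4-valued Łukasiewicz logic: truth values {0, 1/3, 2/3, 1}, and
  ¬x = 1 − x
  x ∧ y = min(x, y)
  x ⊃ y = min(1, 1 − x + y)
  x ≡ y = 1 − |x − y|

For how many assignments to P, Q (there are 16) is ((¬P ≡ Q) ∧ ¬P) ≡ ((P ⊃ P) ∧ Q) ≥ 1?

7

P = 0, Q = 0 ↦ 1  ≥
P = 0, Q = 1/3 ↦ 1  ≥
P = 0, Q = 2/3 ↦ 1  ≥
P = 0, Q = 1 ↦ 1  ≥
P = 1/3, Q = 0 ↦ 2/3  <
P = 1/3, Q = 1/3 ↦ 2/3  <
P = 1/3, Q = 2/3 ↦ 1  ≥
P = 1/3, Q = 1 ↦ 2/3  <
P = 2/3, Q = 0 ↦ 2/3  <
P = 2/3, Q = 1/3 ↦ 1  ≥
P = 2/3, Q = 2/3 ↦ 2/3  <
P = 2/3, Q = 1 ↦ 1/3  <
P = 1, Q = 0 ↦ 1  ≥
P = 1, Q = 1/3 ↦ 2/3  <
P = 1, Q = 2/3 ↦ 1/3  <
P = 1, Q = 1 ↦ 0  <
So 7 of the 16 assignments meet the threshold.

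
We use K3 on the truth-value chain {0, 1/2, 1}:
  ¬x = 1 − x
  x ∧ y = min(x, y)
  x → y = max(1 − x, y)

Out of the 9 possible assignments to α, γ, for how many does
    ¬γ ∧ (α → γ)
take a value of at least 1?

α = 0, γ = 0 ↦ 1  ≥
α = 0, γ = 1/2 ↦ 1/2  <
α = 0, γ = 1 ↦ 0  <
α = 1/2, γ = 0 ↦ 1/2  <
α = 1/2, γ = 1/2 ↦ 1/2  <
α = 1/2, γ = 1 ↦ 0  <
α = 1, γ = 0 ↦ 0  <
α = 1, γ = 1/2 ↦ 1/2  <
α = 1, γ = 1 ↦ 0  <
So 1 of the 9 assignments meets the threshold.

1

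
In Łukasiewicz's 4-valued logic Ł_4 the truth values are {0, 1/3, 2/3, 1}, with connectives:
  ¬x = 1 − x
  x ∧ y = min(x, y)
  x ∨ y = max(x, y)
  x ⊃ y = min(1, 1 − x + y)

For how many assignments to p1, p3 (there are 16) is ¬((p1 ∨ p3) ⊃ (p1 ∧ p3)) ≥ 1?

2

p1 = 0, p3 = 0 ↦ 0  <
p1 = 0, p3 = 1/3 ↦ 1/3  <
p1 = 0, p3 = 2/3 ↦ 2/3  <
p1 = 0, p3 = 1 ↦ 1  ≥
p1 = 1/3, p3 = 0 ↦ 1/3  <
p1 = 1/3, p3 = 1/3 ↦ 0  <
p1 = 1/3, p3 = 2/3 ↦ 1/3  <
p1 = 1/3, p3 = 1 ↦ 2/3  <
p1 = 2/3, p3 = 0 ↦ 2/3  <
p1 = 2/3, p3 = 1/3 ↦ 1/3  <
p1 = 2/3, p3 = 2/3 ↦ 0  <
p1 = 2/3, p3 = 1 ↦ 1/3  <
p1 = 1, p3 = 0 ↦ 1  ≥
p1 = 1, p3 = 1/3 ↦ 2/3  <
p1 = 1, p3 = 2/3 ↦ 1/3  <
p1 = 1, p3 = 1 ↦ 0  <
So 2 of the 16 assignments meet the threshold.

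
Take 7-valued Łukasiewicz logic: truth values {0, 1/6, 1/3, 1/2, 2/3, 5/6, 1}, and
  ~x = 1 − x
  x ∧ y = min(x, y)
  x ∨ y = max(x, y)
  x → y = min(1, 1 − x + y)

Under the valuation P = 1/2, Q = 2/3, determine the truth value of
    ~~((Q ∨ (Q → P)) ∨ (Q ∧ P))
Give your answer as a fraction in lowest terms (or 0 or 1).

5/6

Q → P = 2/3 → 1/2 = 5/6
Q ∨ (Q → P) = 2/3 ∨ 5/6 = 5/6
Q ∧ P = 2/3 ∧ 1/2 = 1/2
(Q ∨ (Q → P)) ∨ (Q ∧ P) = 5/6 ∨ 1/2 = 5/6
~((Q ∨ (Q → P)) ∨ (Q ∧ P)) = ~5/6 = 1/6
~~((Q ∨ (Q → P)) ∨ (Q ∧ P)) = ~1/6 = 5/6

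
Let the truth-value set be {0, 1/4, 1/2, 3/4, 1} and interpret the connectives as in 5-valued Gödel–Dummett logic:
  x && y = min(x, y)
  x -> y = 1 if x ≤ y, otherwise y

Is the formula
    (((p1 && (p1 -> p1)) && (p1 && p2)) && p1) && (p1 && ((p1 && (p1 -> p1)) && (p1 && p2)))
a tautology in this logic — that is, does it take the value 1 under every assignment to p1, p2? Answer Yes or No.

No

Counterexample: take p1 = 0, p2 = 0.
p1 -> p1 = 0 -> 0 = 1
p1 && (p1 -> p1) = 0 && 1 = 0
p1 && p2 = 0 && 0 = 0
(p1 && (p1 -> p1)) && (p1 && p2) = 0 && 0 = 0
((p1 && (p1 -> p1)) && (p1 && p2)) && p1 = 0 && 0 = 0
p1 && ((p1 && (p1 -> p1)) && (p1 && p2)) = 0 && 0 = 0
(((p1 && (p1 -> p1)) && (p1 && p2)) && p1) && (p1 && ((p1 && (p1 -> p1)) && (p1 && p2))) = 0 && 0 = 0
This gives 0 ≠ 1.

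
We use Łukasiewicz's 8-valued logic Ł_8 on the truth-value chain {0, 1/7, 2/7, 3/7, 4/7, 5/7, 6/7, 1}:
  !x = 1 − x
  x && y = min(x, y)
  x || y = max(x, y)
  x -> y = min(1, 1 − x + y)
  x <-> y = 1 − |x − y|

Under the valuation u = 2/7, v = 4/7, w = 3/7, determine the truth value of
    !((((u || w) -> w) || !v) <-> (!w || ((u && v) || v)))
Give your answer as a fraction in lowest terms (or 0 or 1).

3/7

u || w = 2/7 || 3/7 = 3/7
(u || w) -> w = 3/7 -> 3/7 = 1
!v = !4/7 = 3/7
((u || w) -> w) || !v = 1 || 3/7 = 1
!w = !3/7 = 4/7
u && v = 2/7 && 4/7 = 2/7
(u && v) || v = 2/7 || 4/7 = 4/7
!w || ((u && v) || v) = 4/7 || 4/7 = 4/7
(((u || w) -> w) || !v) <-> (!w || ((u && v) || v)) = 1 <-> 4/7 = 4/7
!((((u || w) -> w) || !v) <-> (!w || ((u && v) || v))) = !4/7 = 3/7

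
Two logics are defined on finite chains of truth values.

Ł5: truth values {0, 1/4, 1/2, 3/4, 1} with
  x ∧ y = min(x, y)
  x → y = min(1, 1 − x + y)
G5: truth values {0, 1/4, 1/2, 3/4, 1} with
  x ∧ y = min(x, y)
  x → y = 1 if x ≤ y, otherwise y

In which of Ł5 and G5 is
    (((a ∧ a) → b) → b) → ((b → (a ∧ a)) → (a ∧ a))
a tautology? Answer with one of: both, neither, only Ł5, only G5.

In Ł5: every assignment gives 1 — tautology.
In G5: at a = 1/4, b = 0 the value is 1/4 — not a tautology.

only Ł5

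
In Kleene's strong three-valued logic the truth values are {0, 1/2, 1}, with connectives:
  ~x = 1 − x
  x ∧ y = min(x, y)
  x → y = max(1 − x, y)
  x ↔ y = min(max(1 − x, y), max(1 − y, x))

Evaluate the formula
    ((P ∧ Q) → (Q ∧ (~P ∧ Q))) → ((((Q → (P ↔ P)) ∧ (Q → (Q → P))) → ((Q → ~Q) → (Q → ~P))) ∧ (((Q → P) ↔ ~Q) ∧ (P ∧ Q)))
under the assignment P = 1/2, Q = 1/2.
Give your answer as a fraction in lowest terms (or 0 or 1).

1/2

P ∧ Q = 1/2 ∧ 1/2 = 1/2
~P = ~1/2 = 1/2
~P ∧ Q = 1/2 ∧ 1/2 = 1/2
Q ∧ (~P ∧ Q) = 1/2 ∧ 1/2 = 1/2
(P ∧ Q) → (Q ∧ (~P ∧ Q)) = 1/2 → 1/2 = 1/2
P ↔ P = 1/2 ↔ 1/2 = 1/2
Q → (P ↔ P) = 1/2 → 1/2 = 1/2
Q → P = 1/2 → 1/2 = 1/2
Q → (Q → P) = 1/2 → 1/2 = 1/2
(Q → (P ↔ P)) ∧ (Q → (Q → P)) = 1/2 ∧ 1/2 = 1/2
~Q = ~1/2 = 1/2
Q → ~Q = 1/2 → 1/2 = 1/2
~P = ~1/2 = 1/2
Q → ~P = 1/2 → 1/2 = 1/2
(Q → ~Q) → (Q → ~P) = 1/2 → 1/2 = 1/2
((Q → (P ↔ P)) ∧ (Q → (Q → P))) → ((Q → ~Q) → (Q → ~P)) = 1/2 → 1/2 = 1/2
Q → P = 1/2 → 1/2 = 1/2
~Q = ~1/2 = 1/2
(Q → P) ↔ ~Q = 1/2 ↔ 1/2 = 1/2
P ∧ Q = 1/2 ∧ 1/2 = 1/2
((Q → P) ↔ ~Q) ∧ (P ∧ Q) = 1/2 ∧ 1/2 = 1/2
(((Q → (P ↔ P)) ∧ (Q → (Q → P))) → ((Q → ~Q) → (Q → ~P))) ∧ (((Q → P) ↔ ~Q) ∧ (P ∧ Q)) = 1/2 ∧ 1/2 = 1/2
((P ∧ Q) → (Q ∧ (~P ∧ Q))) → ((((Q → (P ↔ P)) ∧ (Q → (Q → P))) → ((Q → ~Q) → (Q → ~P))) ∧ (((Q → P) ↔ ~Q) ∧ (P ∧ Q))) = 1/2 → 1/2 = 1/2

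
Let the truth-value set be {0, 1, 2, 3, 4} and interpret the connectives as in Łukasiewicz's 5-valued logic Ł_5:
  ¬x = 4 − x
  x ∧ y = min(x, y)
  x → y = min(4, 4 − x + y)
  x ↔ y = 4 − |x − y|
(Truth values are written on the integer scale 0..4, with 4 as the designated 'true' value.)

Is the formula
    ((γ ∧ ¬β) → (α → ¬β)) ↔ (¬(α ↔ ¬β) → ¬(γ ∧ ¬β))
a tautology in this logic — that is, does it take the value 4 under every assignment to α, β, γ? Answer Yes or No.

No

Counterexample: take α = 0, β = 0, γ = 1.
¬β = ¬0 = 4
γ ∧ ¬β = 1 ∧ 4 = 1
¬β = ¬0 = 4
α → ¬β = 0 → 4 = 4
(γ ∧ ¬β) → (α → ¬β) = 1 → 4 = 4
¬β = ¬0 = 4
α ↔ ¬β = 0 ↔ 4 = 0
¬(α ↔ ¬β) = ¬0 = 4
¬β = ¬0 = 4
γ ∧ ¬β = 1 ∧ 4 = 1
¬(γ ∧ ¬β) = ¬1 = 3
¬(α ↔ ¬β) → ¬(γ ∧ ¬β) = 4 → 3 = 3
((γ ∧ ¬β) → (α → ¬β)) ↔ (¬(α ↔ ¬β) → ¬(γ ∧ ¬β)) = 4 ↔ 3 = 3
This gives 3 ≠ 4.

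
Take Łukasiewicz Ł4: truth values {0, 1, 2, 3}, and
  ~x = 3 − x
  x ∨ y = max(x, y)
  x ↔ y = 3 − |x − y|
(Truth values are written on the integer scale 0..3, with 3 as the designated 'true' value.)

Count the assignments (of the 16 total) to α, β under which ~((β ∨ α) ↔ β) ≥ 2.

3

α = 0, β = 0 ↦ 0  <
α = 0, β = 1 ↦ 0  <
α = 0, β = 2 ↦ 0  <
α = 0, β = 3 ↦ 0  <
α = 1, β = 0 ↦ 1  <
α = 1, β = 1 ↦ 0  <
α = 1, β = 2 ↦ 0  <
α = 1, β = 3 ↦ 0  <
α = 2, β = 0 ↦ 2  ≥
α = 2, β = 1 ↦ 1  <
α = 2, β = 2 ↦ 0  <
α = 2, β = 3 ↦ 0  <
α = 3, β = 0 ↦ 3  ≥
α = 3, β = 1 ↦ 2  ≥
α = 3, β = 2 ↦ 1  <
α = 3, β = 3 ↦ 0  <
So 3 of the 16 assignments meet the threshold.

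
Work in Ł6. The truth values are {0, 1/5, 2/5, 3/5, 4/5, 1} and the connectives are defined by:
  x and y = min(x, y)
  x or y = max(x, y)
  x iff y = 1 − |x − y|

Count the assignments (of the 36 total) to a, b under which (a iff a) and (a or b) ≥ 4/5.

value 1: 11 assignments (counts)
value 4/5: 9 assignments (counts)
value 3/5: 7 assignments
value 2/5: 5 assignments
value 1/5: 3 assignments
value 0: 1 assignment
So 20 of the 36 assignments meet the threshold.

20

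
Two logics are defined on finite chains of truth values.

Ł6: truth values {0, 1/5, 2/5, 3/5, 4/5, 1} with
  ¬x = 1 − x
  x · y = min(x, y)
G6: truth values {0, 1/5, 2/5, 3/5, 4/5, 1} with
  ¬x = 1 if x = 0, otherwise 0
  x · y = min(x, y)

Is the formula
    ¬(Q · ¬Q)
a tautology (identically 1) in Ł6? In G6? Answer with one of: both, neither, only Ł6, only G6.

only G6

In Ł6: at Q = 1/5 the value is 4/5 — not a tautology.
In G6: every assignment gives 1 — tautology.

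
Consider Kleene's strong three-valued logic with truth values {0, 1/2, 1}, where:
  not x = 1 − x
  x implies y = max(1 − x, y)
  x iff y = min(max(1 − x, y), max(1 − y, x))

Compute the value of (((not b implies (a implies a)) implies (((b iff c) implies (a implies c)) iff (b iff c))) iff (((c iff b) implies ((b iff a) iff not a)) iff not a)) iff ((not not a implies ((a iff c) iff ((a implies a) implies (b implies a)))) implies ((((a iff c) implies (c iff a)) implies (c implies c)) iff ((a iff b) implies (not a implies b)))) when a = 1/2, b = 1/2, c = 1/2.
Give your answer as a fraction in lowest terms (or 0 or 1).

not b = not 1/2 = 1/2
a implies a = 1/2 implies 1/2 = 1/2
not b implies (a implies a) = 1/2 implies 1/2 = 1/2
b iff c = 1/2 iff 1/2 = 1/2
a implies c = 1/2 implies 1/2 = 1/2
(b iff c) implies (a implies c) = 1/2 implies 1/2 = 1/2
b iff c = 1/2 iff 1/2 = 1/2
((b iff c) implies (a implies c)) iff (b iff c) = 1/2 iff 1/2 = 1/2
(not b implies (a implies a)) implies (((b iff c) implies (a implies c)) iff (b iff c)) = 1/2 implies 1/2 = 1/2
c iff b = 1/2 iff 1/2 = 1/2
b iff a = 1/2 iff 1/2 = 1/2
not a = not 1/2 = 1/2
(b iff a) iff not a = 1/2 iff 1/2 = 1/2
(c iff b) implies ((b iff a) iff not a) = 1/2 implies 1/2 = 1/2
not a = not 1/2 = 1/2
((c iff b) implies ((b iff a) iff not a)) iff not a = 1/2 iff 1/2 = 1/2
((not b implies (a implies a)) implies (((b iff c) implies (a implies c)) iff (b iff c))) iff (((c iff b) implies ((b iff a) iff not a)) iff not a) = 1/2 iff 1/2 = 1/2
not a = not 1/2 = 1/2
not not a = not 1/2 = 1/2
a iff c = 1/2 iff 1/2 = 1/2
a implies a = 1/2 implies 1/2 = 1/2
b implies a = 1/2 implies 1/2 = 1/2
(a implies a) implies (b implies a) = 1/2 implies 1/2 = 1/2
(a iff c) iff ((a implies a) implies (b implies a)) = 1/2 iff 1/2 = 1/2
not not a implies ((a iff c) iff ((a implies a) implies (b implies a))) = 1/2 implies 1/2 = 1/2
a iff c = 1/2 iff 1/2 = 1/2
c iff a = 1/2 iff 1/2 = 1/2
(a iff c) implies (c iff a) = 1/2 implies 1/2 = 1/2
c implies c = 1/2 implies 1/2 = 1/2
((a iff c) implies (c iff a)) implies (c implies c) = 1/2 implies 1/2 = 1/2
a iff b = 1/2 iff 1/2 = 1/2
not a = not 1/2 = 1/2
not a implies b = 1/2 implies 1/2 = 1/2
(a iff b) implies (not a implies b) = 1/2 implies 1/2 = 1/2
(((a iff c) implies (c iff a)) implies (c implies c)) iff ((a iff b) implies (not a implies b)) = 1/2 iff 1/2 = 1/2
(not not a implies ((a iff c) iff ((a implies a) implies (b implies a)))) implies ((((a iff c) implies (c iff a)) implies (c implies c)) iff ((a iff b) implies (not a implies b))) = 1/2 implies 1/2 = 1/2
(((not b implies (a implies a)) implies (((b iff c) implies (a implies c)) iff (b iff c))) iff (((c iff b) implies ((b iff a) iff not a)) iff not a)) iff ((not not a implies ((a iff c) iff ((a implies a) implies (b implies a)))) implies ((((a iff c) implies (c iff a)) implies (c implies c)) iff ((a iff b) implies (not a implies b)))) = 1/2 iff 1/2 = 1/2

1/2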